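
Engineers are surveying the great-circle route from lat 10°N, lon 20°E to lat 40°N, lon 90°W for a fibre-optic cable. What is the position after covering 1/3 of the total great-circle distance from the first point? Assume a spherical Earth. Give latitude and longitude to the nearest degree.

≈ lat 31°N, lon 7°W

From cos δ = sin φ₁ sin φ₂ + cos φ₁ cos φ₂ cos Δλ, the central angle is δ ≈ 1.718 rad (98.4°).
Interpolate at f = 1/3 with slerp weights a = sin((1−f)δ)/sin δ ≈ 0.921, b = sin(fδ)/sin δ ≈ 0.548.
p = a·p₁ + b·p₂ ≈ (0.852, -0.109, 0.512); φ = arcsin(p_z) ≈ 30.79°, λ = atan2(p_y, p_x) ≈ -7.32°.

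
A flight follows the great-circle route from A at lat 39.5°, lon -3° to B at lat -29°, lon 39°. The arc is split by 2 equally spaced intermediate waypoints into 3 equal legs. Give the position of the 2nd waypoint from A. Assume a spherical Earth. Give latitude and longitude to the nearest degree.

≈ lat -6°, lon 25°

The haversine formula gives a central angle δ ≈ 1.376 rad (78.9°) between the endpoints.
Interpolate at f = 2/3 with slerp weights a = sin((1−f)δ)/sin δ ≈ 0.451, b = sin(fδ)/sin δ ≈ 0.809.
p = a·p₁ + b·p₂ ≈ (0.898, 0.427, -0.105); φ = arcsin(p_z) ≈ -6.04°, λ = atan2(p_y, p_x) ≈ 25.45°.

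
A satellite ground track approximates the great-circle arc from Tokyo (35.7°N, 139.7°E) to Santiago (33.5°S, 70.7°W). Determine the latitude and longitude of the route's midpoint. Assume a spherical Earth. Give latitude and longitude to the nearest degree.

≈ 4°N, 143°W

The haversine formula gives a central angle δ ≈ 2.705 rad (155.0°) between the endpoints.
Interpolate at f = 1/2 with slerp weights a = sin((1−f)δ)/sin δ ≈ 2.308, b = sin(fδ)/sin δ ≈ 2.308.
p = a·p₁ + b·p₂ ≈ (-0.793, -0.604, 0.073); φ = arcsin(p_z) ≈ 4.18°, λ = atan2(p_y, p_x) ≈ -142.71°.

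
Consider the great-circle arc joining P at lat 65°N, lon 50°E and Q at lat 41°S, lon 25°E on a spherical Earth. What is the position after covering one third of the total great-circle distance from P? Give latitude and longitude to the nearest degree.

Convert each endpoint to a unit vector on the sphere (x = cos φ cos λ, y = cos φ sin λ, z = sin φ).
The central angle between the endpoints is δ = arccos(p₁·p₂) ≈ 1.881 rad (107.8°).
Interpolate at f = 1/3 with slerp weights a = sin((1−f)δ)/sin δ ≈ 0.998, b = sin(fδ)/sin δ ≈ 0.616.
p = a·p₁ + b·p₂ ≈ (0.693, 0.520, 0.500); φ = arcsin(p_z) ≈ 30.01°, λ = atan2(p_y, p_x) ≈ 36.88°.

≈ lat 30°N, lon 37°E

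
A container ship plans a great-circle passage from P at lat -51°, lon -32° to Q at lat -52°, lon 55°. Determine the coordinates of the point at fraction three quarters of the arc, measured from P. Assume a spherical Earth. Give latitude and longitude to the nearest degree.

≈ lat -58°, lon 35°

Write both endpoints as unit vectors p₁, p₂ with components (cos φ cos λ, cos φ sin λ, sin φ).
The central angle between the endpoints is δ = arccos(p₁·p₂) ≈ 0.886 rad (50.8°).
Interpolate at f = 3/4 with slerp weights a = sin((1−f)δ)/sin δ ≈ 0.284, b = sin(fδ)/sin δ ≈ 0.796.
p = a·p₁ + b·p₂ ≈ (0.433, 0.307, -0.848); φ = arcsin(p_z) ≈ -57.97°, λ = atan2(p_y, p_x) ≈ 35.36°.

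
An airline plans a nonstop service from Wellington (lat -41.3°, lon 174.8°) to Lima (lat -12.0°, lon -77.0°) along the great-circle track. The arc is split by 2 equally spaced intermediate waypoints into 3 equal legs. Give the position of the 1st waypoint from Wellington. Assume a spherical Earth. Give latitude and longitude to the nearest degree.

≈ lat -45°, lon -141°

Convert each endpoint to a unit vector on the sphere (x = cos φ cos λ, y = cos φ sin λ, z = sin φ).
The central angle between the endpoints is δ = arccos(p₁·p₂) ≈ 1.663 rad (95.3°).
Interpolate at f = 1/3 with slerp weights a = sin((1−f)δ)/sin δ ≈ 0.899, b = sin(fδ)/sin δ ≈ 0.529.
p = a·p₁ + b·p₂ ≈ (-0.556, -0.443, -0.703); φ = arcsin(p_z) ≈ -44.69°, λ = atan2(p_y, p_x) ≈ -141.49°.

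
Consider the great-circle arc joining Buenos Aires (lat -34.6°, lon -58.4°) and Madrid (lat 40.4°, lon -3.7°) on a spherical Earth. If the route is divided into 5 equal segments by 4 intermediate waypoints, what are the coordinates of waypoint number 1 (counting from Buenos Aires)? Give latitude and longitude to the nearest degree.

Write both endpoints as unit vectors p₁, p₂ with components (cos φ cos λ, cos φ sin λ, sin φ).
The central angle between the endpoints is δ = arccos(p₁·p₂) ≈ 1.577 rad (90.3°).
Interpolate at f = 1/5 with slerp weights a = sin((1−f)δ)/sin δ ≈ 0.952, b = sin(fδ)/sin δ ≈ 0.310.
p = a·p₁ + b·p₂ ≈ (0.647, -0.683, -0.340); φ = arcsin(p_z) ≈ -19.87°, λ = atan2(p_y, p_x) ≈ -46.57°.

≈ lat -20°, lon -47°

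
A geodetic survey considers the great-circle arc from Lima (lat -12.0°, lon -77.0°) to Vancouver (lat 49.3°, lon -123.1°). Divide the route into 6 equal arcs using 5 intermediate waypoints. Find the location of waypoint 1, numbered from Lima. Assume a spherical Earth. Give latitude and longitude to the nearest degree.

≈ lat -1°, lon -83°

Write both endpoints as unit vectors p₁, p₂ with components (cos φ cos λ, cos φ sin λ, sin φ).
The central angle between the endpoints is δ = arccos(p₁·p₂) ≈ 1.282 rad (73.5°).
Interpolate at f = 1/6 with slerp weights a = sin((1−f)δ)/sin δ ≈ 0.914, b = sin(fδ)/sin δ ≈ 0.221.
p = a·p₁ + b·p₂ ≈ (0.122, -0.992, -0.022); φ = arcsin(p_z) ≈ -1.28°, λ = atan2(p_y, p_x) ≈ -82.97°.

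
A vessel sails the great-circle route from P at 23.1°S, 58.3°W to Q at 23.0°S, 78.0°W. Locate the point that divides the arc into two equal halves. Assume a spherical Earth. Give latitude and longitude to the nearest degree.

≈ 23°S, 68°W

Convert each endpoint to a unit vector on the sphere (x = cos φ cos λ, y = cos φ sin λ, z = sin φ).
The central angle between the endpoints is δ = arccos(p₁·p₂) ≈ 0.316 rad (18.1°).
Interpolate at f = 1/2 with slerp weights a = sin((1−f)δ)/sin δ ≈ 0.506, b = sin(fδ)/sin δ ≈ 0.506.
p = a·p₁ + b·p₂ ≈ (0.342, -0.852, -0.396); φ = arcsin(p_z) ≈ -23.36°, λ = atan2(p_y, p_x) ≈ -68.15°.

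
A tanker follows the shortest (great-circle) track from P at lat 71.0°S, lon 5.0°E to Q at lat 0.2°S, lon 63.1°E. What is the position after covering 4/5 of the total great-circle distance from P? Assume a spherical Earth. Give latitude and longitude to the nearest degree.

≈ lat 16°S, lon 58°E

Convert each endpoint to a unit vector on the sphere (x = cos φ cos λ, y = cos φ sin λ, z = sin φ).
The central angle between the endpoints is δ = arccos(p₁·p₂) ≈ 1.395 rad (79.9°).
Interpolate at f = 4/5 with slerp weights a = sin((1−f)δ)/sin δ ≈ 0.280, b = sin(fδ)/sin δ ≈ 0.912.
p = a·p₁ + b·p₂ ≈ (0.503, 0.822, -0.268); φ = arcsin(p_z) ≈ -15.52°, λ = atan2(p_y, p_x) ≈ 58.50°.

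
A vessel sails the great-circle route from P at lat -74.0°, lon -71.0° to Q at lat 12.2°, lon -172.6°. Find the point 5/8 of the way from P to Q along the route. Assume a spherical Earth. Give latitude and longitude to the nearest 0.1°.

≈ lat -25.6°, lon -161.3°

Convert each endpoint to a unit vector on the sphere (x = cos φ cos λ, y = cos φ sin λ, z = sin φ).
The central angle between the endpoints is δ = arccos(p₁·p₂) ≈ 1.831 rad (104.9°).
Interpolate at f = 5/8 with slerp weights a = sin((1−f)δ)/sin δ ≈ 0.656, b = sin(fδ)/sin δ ≈ 0.942.
p = a·p₁ + b·p₂ ≈ (-0.854, -0.290, -0.432); φ = arcsin(p_z) ≈ -25.56°, λ = atan2(p_y, p_x) ≈ -161.28°.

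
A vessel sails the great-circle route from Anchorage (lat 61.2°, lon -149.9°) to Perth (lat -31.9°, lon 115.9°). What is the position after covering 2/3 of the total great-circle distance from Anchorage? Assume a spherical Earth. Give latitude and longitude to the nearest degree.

≈ lat 3°, lon 137°

Write both endpoints as unit vectors p₁, p₂ with components (cos φ cos λ, cos φ sin λ, sin φ).
The central angle between the endpoints is δ = arccos(p₁·p₂) ≈ 2.086 rad (119.5°).
Interpolate at f = 2/3 with slerp weights a = sin((1−f)δ)/sin δ ≈ 0.736, b = sin(fδ)/sin δ ≈ 1.131.
p = a·p₁ + b·p₂ ≈ (-0.726, 0.686, 0.048); φ = arcsin(p_z) ≈ 2.74°, λ = atan2(p_y, p_x) ≈ 136.65°.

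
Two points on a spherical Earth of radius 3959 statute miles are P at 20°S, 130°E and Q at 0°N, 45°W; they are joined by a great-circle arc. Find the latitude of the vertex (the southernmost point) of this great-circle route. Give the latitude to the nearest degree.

≈ 77°S

The great circle lies in the plane with unit normal n̂ = (p₁ × p₂)/|p₁ × p₂|.
Here n̂_z ≈ -0.233; the vertex latitude is φ_max = arccos|n̂_z| ≈ 76.5°.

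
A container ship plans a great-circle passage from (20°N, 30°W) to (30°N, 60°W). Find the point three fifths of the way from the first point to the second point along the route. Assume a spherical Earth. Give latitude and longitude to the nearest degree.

Write both endpoints as unit vectors p₁, p₂ with components (cos φ cos λ, cos φ sin λ, sin φ).
The central angle between the endpoints is δ = arccos(p₁·p₂) ≈ 0.504 rad (28.9°).
Interpolate at f = 3/5 with slerp weights a = sin((1−f)δ)/sin δ ≈ 0.415, b = sin(fδ)/sin δ ≈ 0.617.
p = a·p₁ + b·p₂ ≈ (0.604, -0.657, 0.450); φ = arcsin(p_z) ≈ 26.75°, λ = atan2(p_y, p_x) ≈ -47.40°.

≈ (27°N, 47°W)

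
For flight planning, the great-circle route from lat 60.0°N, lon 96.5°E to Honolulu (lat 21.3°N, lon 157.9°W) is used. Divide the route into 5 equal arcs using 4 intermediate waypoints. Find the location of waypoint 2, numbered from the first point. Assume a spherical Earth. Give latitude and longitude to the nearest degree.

≈ lat 58°N, lon 160°E

Write both endpoints as unit vectors p₁, p₂ with components (cos φ cos λ, cos φ sin λ, sin φ).
The central angle between the endpoints is δ = arccos(p₁·p₂) ≈ 1.380 rad (79.1°).
Interpolate at f = 2/5 with slerp weights a = sin((1−f)δ)/sin δ ≈ 0.750, b = sin(fδ)/sin δ ≈ 0.534.
p = a·p₁ + b·p₂ ≈ (-0.504, 0.185, 0.844); φ = arcsin(p_z) ≈ 57.54°, λ = atan2(p_y, p_x) ≈ 159.78°.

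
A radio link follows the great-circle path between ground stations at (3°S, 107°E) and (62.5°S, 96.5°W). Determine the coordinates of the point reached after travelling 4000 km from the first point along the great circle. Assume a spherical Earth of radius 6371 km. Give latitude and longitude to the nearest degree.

Write both endpoints as unit vectors p₁, p₂ with components (cos φ cos λ, cos φ sin λ, sin φ).
The central angle between the endpoints is δ = arccos(p₁·p₂) ≈ 1.957 rad (112.1°). The total great-circle distance is δ·R ≈ 1.957 × 6371 ≈ 12466 km, so the target fraction is f = 4000/12466 ≈ 0.321.
Interpolate at f ≈ 0.321 with slerp weights a = sin((1−f)δ)/sin δ ≈ 1.048, b = sin(fδ)/sin δ ≈ 0.634.
p = a·p₁ + b·p₂ ≈ (-0.339, 0.710, -0.617); φ = arcsin(p_z) ≈ -38.12°, λ = atan2(p_y, p_x) ≈ 115.53°.

≈ (38°S, 116°E)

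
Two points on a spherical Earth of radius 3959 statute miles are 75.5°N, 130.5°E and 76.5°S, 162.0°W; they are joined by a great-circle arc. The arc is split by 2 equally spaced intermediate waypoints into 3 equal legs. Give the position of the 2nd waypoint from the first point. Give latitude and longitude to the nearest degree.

≈ 26°S, 167°E

Convert each endpoint to a unit vector on the sphere (x = cos φ cos λ, y = cos φ sin λ, z = sin φ).
The central angle between the endpoints is δ = arccos(p₁·p₂) ≈ 2.736 rad (156.8°).
Interpolate at f = 2/3 with slerp weights a = sin((1−f)δ)/sin δ ≈ 2.006, b = sin(fδ)/sin δ ≈ 2.456.
p = a·p₁ + b·p₂ ≈ (-0.871, 0.205, -0.446); φ = arcsin(p_z) ≈ -26.47°, λ = atan2(p_y, p_x) ≈ 166.77°.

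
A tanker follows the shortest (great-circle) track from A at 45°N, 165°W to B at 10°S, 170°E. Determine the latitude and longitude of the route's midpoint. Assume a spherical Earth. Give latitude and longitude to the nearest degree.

Write both endpoints as unit vectors p₁, p₂ with components (cos φ cos λ, cos φ sin λ, sin φ).
The central angle between the endpoints is δ = arccos(p₁·p₂) ≈ 1.038 rad (59.4°).
Interpolate at f = 1/2 with slerp weights a = sin((1−f)δ)/sin δ ≈ 0.576, b = sin(fδ)/sin δ ≈ 0.576.
p = a·p₁ + b·p₂ ≈ (-0.952, -0.007, 0.307); φ = arcsin(p_z) ≈ 17.89°, λ = atan2(p_y, p_x) ≈ -179.58°.

≈ 18°N, 180°E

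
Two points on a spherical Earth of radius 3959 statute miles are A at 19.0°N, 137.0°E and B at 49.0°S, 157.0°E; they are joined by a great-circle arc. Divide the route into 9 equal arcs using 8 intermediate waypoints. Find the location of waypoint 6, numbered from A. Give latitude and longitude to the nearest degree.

Convert each endpoint to a unit vector on the sphere (x = cos φ cos λ, y = cos φ sin λ, z = sin φ).
The central angle between the endpoints is δ = arccos(p₁·p₂) ≈ 1.227 rad (70.3°).
Interpolate at f = 6/9 with slerp weights a = sin((1−f)δ)/sin δ ≈ 0.422, b = sin(fδ)/sin δ ≈ 0.775.
p = a·p₁ + b·p₂ ≈ (-0.760, 0.471, -0.447); φ = arcsin(p_z) ≈ -26.58°, λ = atan2(p_y, p_x) ≈ 148.21°.

≈ 27°S, 148°E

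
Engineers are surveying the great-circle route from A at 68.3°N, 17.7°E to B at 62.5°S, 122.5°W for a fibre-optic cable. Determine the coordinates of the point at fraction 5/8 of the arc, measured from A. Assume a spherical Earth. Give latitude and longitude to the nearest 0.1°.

The haversine formula gives a central angle δ ≈ 2.842 rad (162.8°) between the endpoints.
Interpolate at f = 5/8 with slerp weights a = sin((1−f)δ)/sin δ ≈ 2.961, b = sin(fδ)/sin δ ≈ 3.312.
p = a·p₁ + b·p₂ ≈ (0.221, -0.957, -0.187); φ = arcsin(p_z) ≈ -10.79°, λ = atan2(p_y, p_x) ≈ -76.99°.

≈ 10.8°S, 77.0°W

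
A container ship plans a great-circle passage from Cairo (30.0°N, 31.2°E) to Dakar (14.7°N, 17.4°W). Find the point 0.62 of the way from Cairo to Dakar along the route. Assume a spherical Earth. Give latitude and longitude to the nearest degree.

From cos δ = sin φ₁ sin φ₂ + cos φ₁ cos φ₂ cos Δλ, the central angle is δ ≈ 0.822 rad (47.1°).
Interpolate at f = 0.62 with slerp weights a = sin((1−f)δ)/sin δ ≈ 0.420, b = sin(fδ)/sin δ ≈ 0.666.
p = a·p₁ + b·p₂ ≈ (0.925, -0.004, 0.379); φ = arcsin(p_z) ≈ 22.26°, λ = atan2(p_y, p_x) ≈ -0.27°.

≈ 22°N, 0°E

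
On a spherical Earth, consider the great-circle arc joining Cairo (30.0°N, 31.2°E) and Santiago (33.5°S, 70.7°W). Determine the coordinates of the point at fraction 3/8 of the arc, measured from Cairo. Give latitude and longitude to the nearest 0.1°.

Convert each endpoint to a unit vector on the sphere (x = cos φ cos λ, y = cos φ sin λ, z = sin φ).
The central angle between the endpoints is δ = arccos(p₁·p₂) ≈ 2.010 rad (115.1°).
Interpolate at f = 3/8 with slerp weights a = sin((1−f)δ)/sin δ ≈ 1.050, b = sin(fδ)/sin δ ≈ 0.756.
p = a·p₁ + b·p₂ ≈ (0.986, -0.124, 0.108); φ = arcsin(p_z) ≈ 6.20°, λ = atan2(p_y, p_x) ≈ -7.15°.

≈ (6.2°N, 7.1°W)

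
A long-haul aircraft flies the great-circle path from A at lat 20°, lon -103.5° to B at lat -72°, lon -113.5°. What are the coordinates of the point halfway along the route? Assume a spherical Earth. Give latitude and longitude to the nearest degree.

≈ lat -26°, lon -106°

Convert each endpoint to a unit vector on the sphere (x = cos φ cos λ, y = cos φ sin λ, z = sin φ).
The central angle between the endpoints is δ = arccos(p₁·p₂) ≈ 1.610 rad (92.3°).
Interpolate at f = 1/2 with slerp weights a = sin((1−f)δ)/sin δ ≈ 0.721, b = sin(fδ)/sin δ ≈ 0.721.
p = a·p₁ + b·p₂ ≈ (-0.247, -0.864, -0.439); φ = arcsin(p_z) ≈ -26.06°, λ = atan2(p_y, p_x) ≈ -105.97°.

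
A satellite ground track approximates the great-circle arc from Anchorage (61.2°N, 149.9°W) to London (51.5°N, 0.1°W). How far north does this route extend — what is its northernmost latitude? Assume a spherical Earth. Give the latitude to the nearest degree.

≈ 80°N

The great circle lies in the plane with unit normal n̂ = (p₁ × p₂)/|p₁ × p₂|.
Here n̂_z ≈ +0.167; the vertex latitude is φ_max = arccos|n̂_z| ≈ 80.4°.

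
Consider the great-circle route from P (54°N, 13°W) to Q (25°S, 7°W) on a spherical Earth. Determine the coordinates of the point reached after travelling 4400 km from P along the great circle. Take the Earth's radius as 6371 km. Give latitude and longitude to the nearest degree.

Write both endpoints as unit vectors p₁, p₂ with components (cos φ cos λ, cos φ sin λ, sin φ).
The central angle between the endpoints is δ = arccos(p₁·p₂) ≈ 1.382 rad (79.2°). The total great-circle distance is δ·R ≈ 1.382 × 6371 ≈ 8803 km, so the target fraction is f = 4400/8803 ≈ 0.500.
Interpolate at f ≈ 0.500 with slerp weights a = sin((1−f)δ)/sin δ ≈ 0.649, b = sin(fδ)/sin δ ≈ 0.649.
p = a·p₁ + b·p₂ ≈ (0.955, -0.157, 0.251); φ = arcsin(p_z) ≈ 14.53°, λ = atan2(p_y, p_x) ≈ -9.36°.

≈ (15°N, 9°W)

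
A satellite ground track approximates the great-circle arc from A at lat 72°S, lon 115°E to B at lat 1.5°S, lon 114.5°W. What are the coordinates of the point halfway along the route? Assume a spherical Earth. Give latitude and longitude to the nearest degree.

≈ lat 50°S, lon 131°W

From cos δ = sin φ₁ sin φ₂ + cos φ₁ cos φ₂ cos Δλ, the central angle is δ ≈ 1.747 rad (100.1°).
Interpolate at f = 1/2 with slerp weights a = sin((1−f)δ)/sin δ ≈ 0.779, b = sin(fδ)/sin δ ≈ 0.779.
p = a·p₁ + b·p₂ ≈ (-0.425, -0.490, -0.761); φ = arcsin(p_z) ≈ -49.56°, λ = atan2(p_y, p_x) ≈ -130.89°.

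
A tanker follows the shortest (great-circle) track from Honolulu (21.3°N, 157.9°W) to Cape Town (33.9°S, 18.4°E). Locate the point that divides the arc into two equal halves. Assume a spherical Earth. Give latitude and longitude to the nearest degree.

≈ (59°S, 131°W)

Write both endpoints as unit vectors p₁, p₂ with components (cos φ cos λ, cos φ sin λ, sin φ).
The central angle between the endpoints is δ = arccos(p₁·p₂) ≈ 2.914 rad (167.0°).
Interpolate at f = 1/2 with slerp weights a = sin((1−f)δ)/sin δ ≈ 4.411, b = sin(fδ)/sin δ ≈ 4.411.
p = a·p₁ + b·p₂ ≈ (-0.334, -0.391, -0.858); φ = arcsin(p_z) ≈ -59.09°, λ = atan2(p_y, p_x) ≈ -130.52°.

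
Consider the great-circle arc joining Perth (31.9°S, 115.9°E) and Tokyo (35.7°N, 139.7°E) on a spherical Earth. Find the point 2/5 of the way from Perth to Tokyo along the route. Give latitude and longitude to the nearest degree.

The haversine formula gives a central angle δ ≈ 1.242 rad (71.2°) between the endpoints.
Interpolate at f = 2/5 with slerp weights a = sin((1−f)δ)/sin δ ≈ 0.717, b = sin(fδ)/sin δ ≈ 0.504.
p = a·p₁ + b·p₂ ≈ (-0.578, 0.812, -0.085); φ = arcsin(p_z) ≈ -4.86°, λ = atan2(p_y, p_x) ≈ 125.44°.

≈ 5°S, 125°E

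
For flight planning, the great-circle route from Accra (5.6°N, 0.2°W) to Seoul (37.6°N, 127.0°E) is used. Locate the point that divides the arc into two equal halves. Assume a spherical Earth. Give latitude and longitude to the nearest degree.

≈ 41°N, 51°E

From cos δ = sin φ₁ sin φ₂ + cos φ₁ cos φ₂ cos Δλ, the central angle is δ ≈ 2.001 rad (114.7°).
Interpolate at f = 1/2 with slerp weights a = sin((1−f)δ)/sin δ ≈ 0.926, b = sin(fδ)/sin δ ≈ 0.926.
p = a·p₁ + b·p₂ ≈ (0.480, 0.583, 0.656); φ = arcsin(p_z) ≈ 40.96°, λ = atan2(p_y, p_x) ≈ 50.52°.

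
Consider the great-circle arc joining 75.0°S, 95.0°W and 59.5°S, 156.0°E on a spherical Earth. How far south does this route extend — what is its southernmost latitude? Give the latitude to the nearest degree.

≈ 78°S

The great circle lies in the plane with unit normal n̂ = (p₁ × p₂)/|p₁ × p₂|.
Here n̂_z ≈ -0.202; the vertex latitude is φ_max = arccos|n̂_z| ≈ 78.3°.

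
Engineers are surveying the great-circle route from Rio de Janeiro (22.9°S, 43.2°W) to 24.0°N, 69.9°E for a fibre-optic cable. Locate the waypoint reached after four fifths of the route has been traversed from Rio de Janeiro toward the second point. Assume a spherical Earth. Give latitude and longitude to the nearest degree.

Write both endpoints as unit vectors p₁, p₂ with components (cos φ cos λ, cos φ sin λ, sin φ).
The central angle between the endpoints is δ = arccos(p₁·p₂) ≈ 2.081 rad (119.2°).
Interpolate at f = 4/5 with slerp weights a = sin((1−f)δ)/sin δ ≈ 0.463, b = sin(fδ)/sin δ ≈ 1.141.
p = a·p₁ + b·p₂ ≈ (0.669, 0.687, 0.284); φ = arcsin(p_z) ≈ 16.49°, λ = atan2(p_y, p_x) ≈ 45.73°.

≈ 16°N, 46°E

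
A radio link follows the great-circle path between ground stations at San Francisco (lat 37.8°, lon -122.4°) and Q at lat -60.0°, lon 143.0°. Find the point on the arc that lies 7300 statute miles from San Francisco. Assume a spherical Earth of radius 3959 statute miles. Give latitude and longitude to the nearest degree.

≈ lat -51°, lon 172°

Convert each endpoint to a unit vector on the sphere (x = cos φ cos λ, y = cos φ sin λ, z = sin φ).
The central angle between the endpoints is δ = arccos(p₁·p₂) ≈ 2.168 rad (124.2°). The total great-circle distance is δ·R ≈ 2.168 × 3959 ≈ 8584 mi, so the target fraction is f = 7300/8584 ≈ 0.850.
Interpolate at f ≈ 0.850 with slerp weights a = sin((1−f)δ)/sin δ ≈ 0.385, b = sin(fδ)/sin δ ≈ 1.165.
p = a·p₁ + b·p₂ ≈ (-0.628, 0.093, -0.772); φ = arcsin(p_z) ≈ -50.57°, λ = atan2(p_y, p_x) ≈ 171.55°.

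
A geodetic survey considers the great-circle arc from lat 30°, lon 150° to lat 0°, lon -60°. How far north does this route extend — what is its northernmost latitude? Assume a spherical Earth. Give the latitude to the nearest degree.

≈ 49°

The great circle lies in the plane with unit normal n̂ = (p₁ × p₂)/|p₁ × p₂|.
Here n̂_z ≈ +0.655; the vertex latitude is φ_max = arccos|n̂_z| ≈ 49.1°.
Check via Clairaut: cos φ_max = |cos φ₁| · sin C = cos(30.0°)·sin(49.1°) ≈ 0.655, again giving ≈ 49.1°.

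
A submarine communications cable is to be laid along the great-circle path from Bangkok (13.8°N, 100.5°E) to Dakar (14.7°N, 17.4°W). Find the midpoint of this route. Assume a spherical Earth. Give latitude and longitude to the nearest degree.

Write both endpoints as unit vectors p₁, p₂ with components (cos φ cos λ, cos φ sin λ, sin φ).
The central angle between the endpoints is δ = arccos(p₁·p₂) ≈ 1.960 rad (112.3°).
Interpolate at f = 1/2 with slerp weights a = sin((1−f)δ)/sin δ ≈ 0.897, b = sin(fδ)/sin δ ≈ 0.897.
p = a·p₁ + b·p₂ ≈ (0.669, 0.597, 0.442); φ = arcsin(p_z) ≈ 26.22°, λ = atan2(p_y, p_x) ≈ 41.74°.

≈ 26°N, 42°E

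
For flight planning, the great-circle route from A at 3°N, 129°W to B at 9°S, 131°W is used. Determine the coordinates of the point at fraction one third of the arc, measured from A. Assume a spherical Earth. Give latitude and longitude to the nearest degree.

≈ 1°S, 130°W

Write both endpoints as unit vectors p₁, p₂ with components (cos φ cos λ, cos φ sin λ, sin φ).
The central angle between the endpoints is δ = arccos(p₁·p₂) ≈ 0.212 rad (12.2°).
Interpolate at f = 1/3 with slerp weights a = sin((1−f)δ)/sin δ ≈ 0.669, b = sin(fδ)/sin δ ≈ 0.336.
p = a·p₁ + b·p₂ ≈ (-0.638, -0.770, -0.017); φ = arcsin(p_z) ≈ -1.00°, λ = atan2(p_y, p_x) ≈ -129.66°.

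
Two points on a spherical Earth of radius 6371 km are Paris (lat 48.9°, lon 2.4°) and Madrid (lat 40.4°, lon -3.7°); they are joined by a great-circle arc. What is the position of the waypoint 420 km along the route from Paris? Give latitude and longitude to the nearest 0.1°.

≈ lat 45.6°, lon -0.2°

The haversine formula gives a central angle δ ≈ 0.166 rad (9.5°) between the endpoints. The total great-circle distance is δ·R ≈ 0.166 × 6371 ≈ 1060 km, so the target fraction is f = 420/1060 ≈ 0.396.
Interpolate at f ≈ 0.396 with slerp weights a = sin((1−f)δ)/sin δ ≈ 0.606, b = sin(fδ)/sin δ ≈ 0.398.
p = a·p₁ + b·p₂ ≈ (0.700, -0.003, 0.714); φ = arcsin(p_z) ≈ 45.57°, λ = atan2(p_y, p_x) ≈ -0.23°.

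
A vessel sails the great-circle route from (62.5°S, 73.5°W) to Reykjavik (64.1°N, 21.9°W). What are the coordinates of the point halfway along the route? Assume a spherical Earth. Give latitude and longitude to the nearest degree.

≈ (1°N, 48°W)

Convert each endpoint to a unit vector on the sphere (x = cos φ cos λ, y = cos φ sin λ, z = sin φ).
The central angle between the endpoints is δ = arccos(p₁·p₂) ≈ 2.309 rad (132.3°).
Interpolate at f = 1/2 with slerp weights a = sin((1−f)δ)/sin δ ≈ 1.236, b = sin(fδ)/sin δ ≈ 1.236.
p = a·p₁ + b·p₂ ≈ (0.663, -0.749, 0.016); φ = arcsin(p_z) ≈ 0.89°, λ = atan2(p_y, p_x) ≈ -48.47°.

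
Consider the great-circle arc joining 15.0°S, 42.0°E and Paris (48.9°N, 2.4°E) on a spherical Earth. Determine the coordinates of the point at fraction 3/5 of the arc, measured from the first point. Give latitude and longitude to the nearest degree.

The haversine formula gives a central angle δ ≈ 1.272 rad (72.9°) between the endpoints.
Interpolate at f = 3/5 with slerp weights a = sin((1−f)δ)/sin δ ≈ 0.510, b = sin(fδ)/sin δ ≈ 0.723.
p = a·p₁ + b·p₂ ≈ (0.841, 0.349, 0.413); φ = arcsin(p_z) ≈ 24.40°, λ = atan2(p_y, p_x) ≈ 22.56°.

≈ 24°N, 23°E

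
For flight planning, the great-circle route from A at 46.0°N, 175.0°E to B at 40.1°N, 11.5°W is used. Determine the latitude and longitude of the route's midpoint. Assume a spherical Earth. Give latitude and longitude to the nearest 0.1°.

≈ 85.5°N, 58.0°W

From cos δ = sin φ₁ sin φ₂ + cos φ₁ cos φ₂ cos Δλ, the central angle is δ ≈ 1.635 rad (93.7°).
Interpolate at f = 1/2 with slerp weights a = sin((1−f)δ)/sin δ ≈ 0.731, b = sin(fδ)/sin δ ≈ 0.731.
p = a·p₁ + b·p₂ ≈ (0.042, -0.067, 0.997); φ = arcsin(p_z) ≈ 85.45°, λ = atan2(p_y, p_x) ≈ -57.96°.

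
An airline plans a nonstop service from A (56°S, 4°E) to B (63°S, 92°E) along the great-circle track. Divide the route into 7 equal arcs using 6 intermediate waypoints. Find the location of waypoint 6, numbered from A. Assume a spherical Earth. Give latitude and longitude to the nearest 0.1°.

≈ (65.7°S, 79.8°E)

Convert each endpoint to a unit vector on the sphere (x = cos φ cos λ, y = cos φ sin λ, z = sin φ).
The central angle between the endpoints is δ = arccos(p₁·p₂) ≈ 0.726 rad (41.6°).
Interpolate at f = 6/7 with slerp weights a = sin((1−f)δ)/sin δ ≈ 0.156, b = sin(fδ)/sin δ ≈ 0.878.
p = a·p₁ + b·p₂ ≈ (0.073, 0.404, -0.912); φ = arcsin(p_z) ≈ -65.73°, λ = atan2(p_y, p_x) ≈ 79.76°.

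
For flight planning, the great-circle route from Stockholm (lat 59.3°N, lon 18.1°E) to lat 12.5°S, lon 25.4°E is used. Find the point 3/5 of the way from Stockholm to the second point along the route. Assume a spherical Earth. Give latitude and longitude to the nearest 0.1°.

Convert each endpoint to a unit vector on the sphere (x = cos φ cos λ, y = cos φ sin λ, z = sin φ).
The central angle between the endpoints is δ = arccos(p₁·p₂) ≈ 1.257 rad (72.0°).
Interpolate at f = 3/5 with slerp weights a = sin((1−f)δ)/sin δ ≈ 0.507, b = sin(fδ)/sin δ ≈ 0.720.
p = a·p₁ + b·p₂ ≈ (0.881, 0.382, 0.280); φ = arcsin(p_z) ≈ 16.25°, λ = atan2(p_y, p_x) ≈ 23.44°.

≈ lat 16.3°N, lon 23.4°E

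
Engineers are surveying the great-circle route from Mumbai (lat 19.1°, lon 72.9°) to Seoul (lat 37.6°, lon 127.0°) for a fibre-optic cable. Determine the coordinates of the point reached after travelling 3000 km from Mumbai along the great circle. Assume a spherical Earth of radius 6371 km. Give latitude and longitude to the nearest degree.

≈ lat 32°, lon 99°

The haversine formula gives a central angle δ ≈ 0.878 rad (50.3°) between the endpoints. The total great-circle distance is δ·R ≈ 0.878 × 6371 ≈ 5594 km, so the target fraction is f = 3000/5594 ≈ 0.536.
Interpolate at f ≈ 0.536 with slerp weights a = sin((1−f)δ)/sin δ ≈ 0.515, b = sin(fδ)/sin δ ≈ 0.590.
p = a·p₁ + b·p₂ ≈ (-0.138, 0.838, 0.528); φ = arcsin(p_z) ≈ 31.88°, λ = atan2(p_y, p_x) ≈ 99.36°.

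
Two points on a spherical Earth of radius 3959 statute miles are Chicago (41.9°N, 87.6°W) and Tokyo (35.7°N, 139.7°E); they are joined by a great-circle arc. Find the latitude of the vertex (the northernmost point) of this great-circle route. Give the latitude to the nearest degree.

≈ 64°N

The great circle lies in the plane with unit normal n̂ = (p₁ × p₂)/|p₁ × p₂|.
Here n̂_z ≈ -0.444; the vertex latitude is φ_max = arccos|n̂_z| ≈ 63.6°.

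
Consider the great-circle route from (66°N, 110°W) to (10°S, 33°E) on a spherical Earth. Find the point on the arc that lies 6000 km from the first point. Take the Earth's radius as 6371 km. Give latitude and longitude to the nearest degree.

Write both endpoints as unit vectors p₁, p₂ with components (cos φ cos λ, cos φ sin λ, sin φ).
The central angle between the endpoints is δ = arccos(p₁·p₂) ≈ 2.070 rad (118.6°). The total great-circle distance is δ·R ≈ 2.070 × 6371 ≈ 13187 km, so the target fraction is f = 6000/13187 ≈ 0.455.
Interpolate at f ≈ 0.455 with slerp weights a = sin((1−f)δ)/sin δ ≈ 1.029, b = sin(fδ)/sin δ ≈ 0.921.
p = a·p₁ + b·p₂ ≈ (0.617, 0.101, 0.780); φ = arcsin(p_z) ≈ 51.28°, λ = atan2(p_y, p_x) ≈ 9.26°.

≈ (51°N, 9°E)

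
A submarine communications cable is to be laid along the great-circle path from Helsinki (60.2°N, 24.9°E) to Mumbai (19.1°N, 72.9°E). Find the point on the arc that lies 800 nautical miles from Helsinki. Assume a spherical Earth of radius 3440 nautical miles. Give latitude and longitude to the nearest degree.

≈ 52°N, 44°E

Convert each endpoint to a unit vector on the sphere (x = cos φ cos λ, y = cos φ sin λ, z = sin φ).
The central angle between the endpoints is δ = arccos(p₁·p₂) ≈ 0.930 rad (53.3°). The total great-circle distance is δ·R ≈ 0.930 × 3440 ≈ 3198 nmi, so the target fraction is f = 800/3198 ≈ 0.250.
Interpolate at f ≈ 0.250 with slerp weights a = sin((1−f)δ)/sin δ ≈ 0.801, b = sin(fδ)/sin δ ≈ 0.288.
p = a·p₁ + b·p₂ ≈ (0.441, 0.427, 0.789); φ = arcsin(p_z) ≈ 52.11°, λ = atan2(p_y, p_x) ≈ 44.10°.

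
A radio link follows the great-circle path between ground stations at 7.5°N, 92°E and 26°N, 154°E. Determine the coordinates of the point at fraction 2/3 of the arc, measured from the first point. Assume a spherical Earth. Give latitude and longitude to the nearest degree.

From cos δ = sin φ₁ sin φ₂ + cos φ₁ cos φ₂ cos Δλ, the central angle is δ ≈ 1.075 rad (61.6°).
Interpolate at f = 2/3 with slerp weights a = sin((1−f)δ)/sin δ ≈ 0.399, b = sin(fδ)/sin δ ≈ 0.747.
p = a·p₁ + b·p₂ ≈ (-0.617, 0.689, 0.379); φ = arcsin(p_z) ≈ 22.30°, λ = atan2(p_y, p_x) ≈ 131.83°.

≈ 22°N, 132°E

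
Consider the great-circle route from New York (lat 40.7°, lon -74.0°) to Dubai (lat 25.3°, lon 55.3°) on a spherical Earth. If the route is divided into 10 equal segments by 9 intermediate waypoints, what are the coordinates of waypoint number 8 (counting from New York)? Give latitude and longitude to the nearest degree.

Convert each endpoint to a unit vector on the sphere (x = cos φ cos λ, y = cos φ sin λ, z = sin φ).
The central angle between the endpoints is δ = arccos(p₁·p₂) ≈ 1.727 rad (98.9°).
Interpolate at f = 8/10 with slerp weights a = sin((1−f)δ)/sin δ ≈ 0.343, b = sin(fδ)/sin δ ≈ 0.994.
p = a·p₁ + b·p₂ ≈ (0.583, 0.489, 0.648); φ = arcsin(p_z) ≈ 40.42°, λ = atan2(p_y, p_x) ≈ 39.99°.

≈ lat 40°, lon 40°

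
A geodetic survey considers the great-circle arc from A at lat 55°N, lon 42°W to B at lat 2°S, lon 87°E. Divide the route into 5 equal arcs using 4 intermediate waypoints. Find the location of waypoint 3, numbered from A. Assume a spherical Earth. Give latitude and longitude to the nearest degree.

Convert each endpoint to a unit vector on the sphere (x = cos φ cos λ, y = cos φ sin λ, z = sin φ).
The central angle between the endpoints is δ = arccos(p₁·p₂) ≈ 1.971 rad (112.9°).
Interpolate at f = 3/5 with slerp weights a = sin((1−f)δ)/sin δ ≈ 0.770, b = sin(fδ)/sin δ ≈ 1.005.
p = a·p₁ + b·p₂ ≈ (0.381, 0.707, 0.596); φ = arcsin(p_z) ≈ 36.55°, λ = atan2(p_y, p_x) ≈ 61.71°.

≈ lat 37°N, lon 62°E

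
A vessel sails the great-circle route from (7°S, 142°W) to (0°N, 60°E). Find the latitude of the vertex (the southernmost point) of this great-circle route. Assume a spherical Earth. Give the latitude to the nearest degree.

≈ 18°S

The great circle lies in the plane with unit normal n̂ = (p₁ × p₂)/|p₁ × p₂|.
Here n̂_z ≈ -0.950; the vertex latitude is φ_max = arccos|n̂_z| ≈ 18.1°.
Check via Clairaut: cos φ_max = |cos φ₁| · sin C = cos(7.0°)·sin(106.8°) ≈ 0.950, again giving ≈ 18.1°.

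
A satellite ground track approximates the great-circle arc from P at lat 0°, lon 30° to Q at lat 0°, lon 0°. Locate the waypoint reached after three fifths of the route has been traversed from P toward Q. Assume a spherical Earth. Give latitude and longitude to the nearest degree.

Write both endpoints as unit vectors p₁, p₂ with components (cos φ cos λ, cos φ sin λ, sin φ).
The central angle between the endpoints is δ = arccos(p₁·p₂) ≈ 0.524 rad (30.0°).
Interpolate at f = 3/5 with slerp weights a = sin((1−f)δ)/sin δ ≈ 0.416, b = sin(fδ)/sin δ ≈ 0.618.
p = a·p₁ + b·p₂ ≈ (0.978, 0.208, 0.000); φ = arcsin(p_z) ≈ 0.00°, λ = atan2(p_y, p_x) ≈ 12.00°.

≈ lat 0°, lon 12°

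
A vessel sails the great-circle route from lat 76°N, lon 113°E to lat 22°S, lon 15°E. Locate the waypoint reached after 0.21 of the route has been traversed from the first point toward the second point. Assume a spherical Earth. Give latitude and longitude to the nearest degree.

≈ lat 63°N, lon 50°E

Write both endpoints as unit vectors p₁, p₂ with components (cos φ cos λ, cos φ sin λ, sin φ).
The central angle between the endpoints is δ = arccos(p₁·p₂) ≈ 1.977 rad (113.2°).
Interpolate at f = 0.21 with slerp weights a = sin((1−f)δ)/sin δ ≈ 1.088, b = sin(fδ)/sin δ ≈ 0.439.
p = a·p₁ + b·p₂ ≈ (0.290, 0.348, 0.892); φ = arcsin(p_z) ≈ 63.07°, λ = atan2(p_y, p_x) ≈ 50.15°.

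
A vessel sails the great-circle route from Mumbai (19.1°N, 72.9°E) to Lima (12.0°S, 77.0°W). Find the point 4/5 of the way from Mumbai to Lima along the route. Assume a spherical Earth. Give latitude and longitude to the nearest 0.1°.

The haversine formula gives a central angle δ ≈ 2.621 rad (150.2°) between the endpoints.
Interpolate at f = 4/5 with slerp weights a = sin((1−f)δ)/sin δ ≈ 1.007, b = sin(fδ)/sin δ ≈ 1.739.
p = a·p₁ + b·p₂ ≈ (0.663, -0.748, -0.032); φ = arcsin(p_z) ≈ -1.84°, λ = atan2(p_y, p_x) ≈ -48.48°.

≈ (1.8°S, 48.5°W)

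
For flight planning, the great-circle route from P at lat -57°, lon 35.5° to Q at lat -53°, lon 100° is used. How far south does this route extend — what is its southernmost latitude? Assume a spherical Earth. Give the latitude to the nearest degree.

≈ -60°

The great circle lies in the plane with unit normal n̂ = (p₁ × p₂)/|p₁ × p₂|.
Here n̂_z ≈ +0.506; the vertex latitude is φ_max = arccos|n̂_z| ≈ 59.6°.
Check via Clairaut: cos φ_max = |cos φ₁| · sin C = cos(57.0°)·sin(111.8°) ≈ 0.506, again giving ≈ 59.6°.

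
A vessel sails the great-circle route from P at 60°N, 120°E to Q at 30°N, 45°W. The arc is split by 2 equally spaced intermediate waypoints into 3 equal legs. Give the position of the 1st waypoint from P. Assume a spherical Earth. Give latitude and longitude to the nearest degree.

The haversine formula gives a central angle δ ≈ 1.556 rad (89.2°) between the endpoints.
Interpolate at f = 1/3 with slerp weights a = sin((1−f)δ)/sin δ ≈ 0.861, b = sin(fδ)/sin δ ≈ 0.496.
p = a·p₁ + b·p₂ ≈ (0.088, 0.069, 0.994); φ = arcsin(p_z) ≈ 83.55°, λ = atan2(p_y, p_x) ≈ 38.11°.

≈ 84°N, 38°E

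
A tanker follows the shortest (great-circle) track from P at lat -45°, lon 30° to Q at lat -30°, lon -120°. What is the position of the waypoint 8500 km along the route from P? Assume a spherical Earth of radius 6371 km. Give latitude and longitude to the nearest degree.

≈ lat -52°, lon -107°

Convert each endpoint to a unit vector on the sphere (x = cos φ cos λ, y = cos φ sin λ, z = sin φ).
The central angle between the endpoints is δ = arccos(p₁·p₂) ≈ 1.749 rad (100.2°). The total great-circle distance is δ·R ≈ 1.749 × 6371 ≈ 11140 km, so the target fraction is f = 8500/11140 ≈ 0.763.
Interpolate at f ≈ 0.763 with slerp weights a = sin((1−f)δ)/sin δ ≈ 0.409, b = sin(fδ)/sin δ ≈ 0.988.
p = a·p₁ + b·p₂ ≈ (-0.177, -0.596, -0.783); φ = arcsin(p_z) ≈ -51.54°, λ = atan2(p_y, p_x) ≈ -106.55°.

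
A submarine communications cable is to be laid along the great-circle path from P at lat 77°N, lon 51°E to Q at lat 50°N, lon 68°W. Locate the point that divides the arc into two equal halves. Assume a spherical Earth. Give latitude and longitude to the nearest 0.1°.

≈ lat 71.9°N, lon 47.8°W

The haversine formula gives a central angle δ ≈ 0.828 rad (47.4°) between the endpoints.
Interpolate at f = 1/2 with slerp weights a = sin((1−f)δ)/sin δ ≈ 0.546, b = sin(fδ)/sin δ ≈ 0.546.
p = a·p₁ + b·p₂ ≈ (0.209, -0.230, 0.951); φ = arcsin(p_z) ≈ 71.90°, λ = atan2(p_y, p_x) ≈ -47.76°.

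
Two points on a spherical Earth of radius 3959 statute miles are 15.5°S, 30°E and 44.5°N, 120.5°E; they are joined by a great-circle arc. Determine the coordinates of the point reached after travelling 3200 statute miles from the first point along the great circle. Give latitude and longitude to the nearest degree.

The haversine formula gives a central angle δ ≈ 1.765 rad (101.1°) between the endpoints. The total great-circle distance is δ·R ≈ 1.765 × 3959 ≈ 6989 mi, so the target fraction is f = 3200/6989 ≈ 0.458.
Interpolate at f ≈ 0.458 with slerp weights a = sin((1−f)δ)/sin δ ≈ 0.833, b = sin(fδ)/sin δ ≈ 0.737.
p = a·p₁ + b·p₂ ≈ (0.429, 0.854, 0.294); φ = arcsin(p_z) ≈ 17.09°, λ = atan2(p_y, p_x) ≈ 63.36°.

≈ 17°N, 63°E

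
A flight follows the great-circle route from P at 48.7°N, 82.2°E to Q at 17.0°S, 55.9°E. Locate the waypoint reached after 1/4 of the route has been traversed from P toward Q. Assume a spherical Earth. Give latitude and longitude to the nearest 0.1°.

≈ 32.7°N, 72.9°E

The haversine formula gives a central angle δ ≈ 1.217 rad (69.7°) between the endpoints.
Interpolate at f = 1/4 with slerp weights a = sin((1−f)δ)/sin δ ≈ 0.843, b = sin(fδ)/sin δ ≈ 0.319.
p = a·p₁ + b·p₂ ≈ (0.247, 0.804, 0.540); φ = arcsin(p_z) ≈ 32.70°, λ = atan2(p_y, p_x) ≈ 72.95°.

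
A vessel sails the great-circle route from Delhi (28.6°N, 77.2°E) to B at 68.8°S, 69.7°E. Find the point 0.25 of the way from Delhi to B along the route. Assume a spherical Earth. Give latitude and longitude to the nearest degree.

Convert each endpoint to a unit vector on the sphere (x = cos φ cos λ, y = cos φ sin λ, z = sin φ).
The central angle between the endpoints is δ = arccos(p₁·p₂) ≈ 1.703 rad (97.6°).
Interpolate at f = 0.25 with slerp weights a = sin((1−f)δ)/sin δ ≈ 0.966, b = sin(fδ)/sin δ ≈ 0.417.
p = a·p₁ + b·p₂ ≈ (0.240, 0.968, 0.074); φ = arcsin(p_z) ≈ 4.23°, λ = atan2(p_y, p_x) ≈ 76.07°.

≈ 4°N, 76°E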